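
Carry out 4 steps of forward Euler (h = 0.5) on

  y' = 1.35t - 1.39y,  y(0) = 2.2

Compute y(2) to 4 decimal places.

Euler: y_{n+1} = y_n + h·f(t_n, y_n).
t=0.000000, y=2.200000: f=-3.058000 → y ← 2.200000 + 0.5·(-3.058000) = 0.671000
t=0.500000, y=0.671000: f=-0.257690 → y ← 0.671000 + 0.5·(-0.257690) = 0.542155
t=1.000000, y=0.542155: f=0.596405 → y ← 0.542155 + 0.5·0.596405 = 0.840357
t=1.500000, y=0.840357: f=0.856903 → y ← 0.840357 + 0.5·0.856903 = 1.268809
y(2) ≈ 1.2688

1.2688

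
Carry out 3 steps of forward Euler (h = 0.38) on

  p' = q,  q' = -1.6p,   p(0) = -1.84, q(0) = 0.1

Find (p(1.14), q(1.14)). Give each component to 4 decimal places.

Euler on (p,q): p_{n+1} = p_n + h·p', q_{n+1} = q_n + h·q'.
0.000000: (-1.840000, 0.100000); f=(0.100000, 2.944000) → (-1.802000, 1.218720)
0.380000: (-1.802000, 1.218720); f=(1.218720, 2.883200) → (-1.338886, 2.314336)
0.760000: (-1.338886, 2.314336); f=(2.314336, 2.142218) → (-0.459439, 3.128379)
(p(1.14), q(1.14)) ≈ (-0.4594, 3.1284)

-0.4594, 3.1284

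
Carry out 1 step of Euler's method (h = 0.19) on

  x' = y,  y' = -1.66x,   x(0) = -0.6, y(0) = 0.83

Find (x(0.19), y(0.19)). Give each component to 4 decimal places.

Euler on (x,y): x_{n+1} = x_n + h·x', y_{n+1} = y_n + h·y'.
0.000000: (-0.600000, 0.830000); f=(0.830000, 0.996000) → (-0.442300, 1.019240)
(x(0.19), y(0.19)) ≈ (-0.4423, 1.0192)

-0.4423, 1.0192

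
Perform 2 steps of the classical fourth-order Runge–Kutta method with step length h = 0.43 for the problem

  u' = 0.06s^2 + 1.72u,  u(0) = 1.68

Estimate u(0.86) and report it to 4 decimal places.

RK4: k1 = f(s_n, u_n); k2 = f(s_n + h/2, u_n + (h/2)·k1); k3 = f(s_n + h/2, u_n + (h/2)·k2); k4 = f(s_n + h, u_n + h·k3); u_{n+1} = u_n + (h/6)·(k1 + 2k2 + 2k3 + k4).
s=0.000000, u=1.680000:
  k1 = f(0.000000, 1.680000) = 2.889600
  k2 = f(0.215000, 2.301264) = 3.960948
  k3 = f(0.215000, 2.531604) = 4.357132
  k4 = f(0.430000, 3.553567) = 6.123229
  u ← 1.680000 + (0.43/6)·(k1 + 2k2 + 2k3 + k4) = 3.518177
s=0.430000, u=3.518177:
  k1 = f(0.430000, 3.518177) = 6.062359
  k2 = f(0.645000, 4.821585) = 8.318087
  k3 = f(0.645000, 5.306566) = 9.152255
  k4 = f(0.860000, 7.453647) = 12.864649
  u ← 3.518177 + (0.43/6)·(k1 + 2k2 + 2k3 + k4) = 7.378695
u(0.86) ≈ 7.3787

7.3787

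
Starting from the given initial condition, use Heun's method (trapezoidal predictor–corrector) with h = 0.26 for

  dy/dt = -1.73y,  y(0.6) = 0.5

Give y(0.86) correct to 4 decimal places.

0.3257

Heun: k1 = f(t_n, y_n); k2 = f(t_n + h, y_n + h·k1); y_{n+1} = y_n + (h/2)·(k1 + k2).
t=0.600000, y=0.500000:
  k1 = f(0.600000, 0.500000) = -0.865000
  k2 = f(0.860000, 0.275100) = -0.475923
  y ← 0.500000 + (0.26/2)·(-0.865000 + (-0.475923)) = 0.325680
y(0.86) ≈ 0.3257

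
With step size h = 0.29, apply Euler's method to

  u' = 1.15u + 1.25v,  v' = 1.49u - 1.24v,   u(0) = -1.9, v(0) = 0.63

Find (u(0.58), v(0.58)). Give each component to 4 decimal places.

Euler on (u,v): u_{n+1} = u_n + h·u', v_{n+1} = v_n + h·v'.
0.000000: (-1.900000, 0.630000); f=(-1.397500, -3.612200) → (-2.305275, -0.417538)
0.290000: (-2.305275, -0.417538); f=(-3.172989, -2.917113) → (-3.225442, -1.263501)
(u(0.58), v(0.58)) ≈ (-3.2254, -1.2635)

-3.2254, -1.2635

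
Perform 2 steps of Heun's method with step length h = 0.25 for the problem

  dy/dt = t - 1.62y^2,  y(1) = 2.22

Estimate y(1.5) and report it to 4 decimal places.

Heun: k1 = f(t_n, y_n); k2 = f(t_n + h, y_n + h·k1); y_{n+1} = y_n + (h/2)·(k1 + k2).
t=1.000000, y=2.220000:
  k1 = f(1.000000, 2.220000) = -6.984008
  k2 = f(1.250000, 0.473998) = 0.886028
  y ← 2.220000 + (0.25/2)·(-6.984008 + 0.886028) = 1.457752
t=1.250000, y=1.457752:
  k1 = f(1.250000, 1.457752) = -2.192569
  k2 = f(1.500000, 0.909610) = 0.159627
  y ← 1.457752 + (0.25/2)·(-2.192569 + 0.159627) = 1.203635
y(1.5) ≈ 1.2036

1.2036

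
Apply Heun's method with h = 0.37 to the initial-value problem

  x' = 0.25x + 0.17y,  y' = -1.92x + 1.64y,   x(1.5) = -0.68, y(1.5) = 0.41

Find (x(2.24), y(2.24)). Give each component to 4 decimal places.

Heun on (x,y): k1 = f(t_n, state_n); k2 = f(t_n + h, state_n + h·k1); state_{n+1} = state_n + (h/2)·(k1 + k2).
1.500000: (-0.680000, 0.410000)
  k1 = (-0.100300, 1.978000)
  predictor → (-0.717111, 1.141860)
  k2 = (0.014838, 3.249504)
  → (-0.695810, 1.377088)
1.870000: (-0.695810, 1.377088)
  k1 = (0.060152, 3.594381)
  predictor → (-0.673554, 2.707009)
  k2 = (0.291803, 5.732718)
  → (-0.630699, 3.102601)
(x(2.24), y(2.24)) ≈ (-0.6307, 3.1026)

-0.6307, 3.1026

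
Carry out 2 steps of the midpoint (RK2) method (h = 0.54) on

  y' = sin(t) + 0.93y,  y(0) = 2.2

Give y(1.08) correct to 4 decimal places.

6.5284

Midpoint: k1 = f(t_n, y_n); k2 = f(t_n + h/2, y_n + (h/2)·k1); y_{n+1} = y_n + h·k2.
t=0.000000, y=2.200000:
  k1 = f(0.000000, 2.200000) = 2.046000
  k2 = f(0.270000, 2.752420) = 2.826482
  y ← 2.200000 + 0.54·2.826482 = 3.726300
t=0.540000, y=3.726300:
  k1 = f(0.540000, 3.726300) = 3.979595
  k2 = f(0.810000, 4.800791) = 5.189023
  y ← 3.726300 + 0.54·5.189023 = 6.528373
y(1.08) ≈ 6.5284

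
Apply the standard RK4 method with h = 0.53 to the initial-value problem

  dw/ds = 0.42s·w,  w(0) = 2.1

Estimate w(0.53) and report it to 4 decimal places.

2.2276

RK4: k1 = f(s_n, w_n); k2 = f(s_n + h/2, w_n + (h/2)·k1); k3 = f(s_n + h/2, w_n + (h/2)·k2); k4 = f(s_n + h, w_n + h·k3); w_{n+1} = w_n + (h/6)·(k1 + 2k2 + 2k3 + k4).
s=0.000000, w=2.100000:
  k1 = f(0.000000, 2.100000) = 0.000000
  k2 = f(0.265000, 2.100000) = 0.233730
  k3 = f(0.265000, 2.161938) = 0.240624
  k4 = f(0.530000, 2.227531) = 0.495848
  w ← 2.100000 + (0.53/6)·(k1 + 2k2 + 2k3 + k4) = 2.227602
w(0.53) ≈ 2.2276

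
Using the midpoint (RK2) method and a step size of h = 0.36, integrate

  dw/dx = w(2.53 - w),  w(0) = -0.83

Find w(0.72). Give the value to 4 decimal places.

-17.1424

Midpoint: k1 = f(x_n, w_n); k2 = f(x_n + h/2, w_n + (h/2)·k1); w_{n+1} = w_n + h·k2.
x=0.000000, w=-0.830000:
  k1 = f(0.000000, -0.830000) = -2.788800
  k2 = f(0.180000, -1.331984) = -5.144101
  w ← -0.830000 + 0.36·(-5.144101) = -2.681876
x=0.360000, w=-2.681876:
  k1 = f(0.360000, -2.681876) = -13.977608
  k2 = f(0.540000, -5.197846) = -40.168150
  w ← -2.681876 + 0.36·(-40.168150) = -17.142410
w(0.72) ≈ -17.1424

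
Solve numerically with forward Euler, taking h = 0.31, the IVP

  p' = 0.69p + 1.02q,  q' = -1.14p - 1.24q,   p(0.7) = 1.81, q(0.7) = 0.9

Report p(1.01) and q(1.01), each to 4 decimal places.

2.4817, -0.0856

Euler on (p,q): p_{n+1} = p_n + h·p', q_{n+1} = q_n + h·q'.
0.700000: (1.810000, 0.900000); f=(2.166900, -3.179400) → (2.481739, -0.085614)
(p(1.01), q(1.01)) ≈ (2.4817, -0.0856)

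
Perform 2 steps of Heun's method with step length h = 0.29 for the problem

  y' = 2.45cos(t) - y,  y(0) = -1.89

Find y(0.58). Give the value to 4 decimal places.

-0.0844

Heun: k1 = f(t_n, y_n); k2 = f(t_n + h, y_n + h·k1); y_{n+1} = y_n + (h/2)·(k1 + k2).
t=0.000000, y=-1.890000:
  k1 = f(0.000000, -1.890000) = 4.340000
  k2 = f(0.290000, -0.631400) = 2.979097
  y ← -1.890000 + (0.29/2)·(4.340000 + 2.979097) = -0.828731
t=0.290000, y=-0.828731:
  k1 = f(0.290000, -0.828731) = 3.176428
  k2 = f(0.580000, 0.092433) = 1.956900
  y ← -0.828731 + (0.29/2)·(3.176428 + 1.956900) = -0.084398
y(0.58) ≈ -0.0844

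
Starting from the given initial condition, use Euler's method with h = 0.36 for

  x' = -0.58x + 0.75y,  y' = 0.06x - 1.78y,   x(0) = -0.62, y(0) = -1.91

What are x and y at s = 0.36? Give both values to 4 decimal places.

Euler on (x,y): x_{n+1} = x_n + h·x', y_{n+1} = y_n + h·y'.
0.000000: (-0.620000, -1.910000); f=(-1.072900, 3.362600) → (-1.006244, -0.699464)
(x(0.36), y(0.36)) ≈ (-1.0062, -0.6995)

-1.0062, -0.6995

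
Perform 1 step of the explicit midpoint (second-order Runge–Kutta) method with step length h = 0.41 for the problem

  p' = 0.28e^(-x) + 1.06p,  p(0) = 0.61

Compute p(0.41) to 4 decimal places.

Midpoint: k1 = f(x_n, p_n); k2 = f(x_n + h/2, p_n + (h/2)·k1); p_{n+1} = p_n + h·k2.
x=0.000000, p=0.610000:
  k1 = f(0.000000, 0.610000) = 0.926600
  k2 = f(0.205000, 0.799953) = 1.076051
  p ← 0.610000 + 0.41·1.076051 = 1.051181
p(0.41) ≈ 1.0512

1.0512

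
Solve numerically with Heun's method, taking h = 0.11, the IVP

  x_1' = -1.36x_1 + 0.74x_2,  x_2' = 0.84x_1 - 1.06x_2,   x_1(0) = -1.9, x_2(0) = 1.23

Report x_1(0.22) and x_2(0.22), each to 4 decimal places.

-1.2808, 0.7222

Heun on (x_1,x_2): k1 = f(t_n, state_n); k2 = f(t_n + h, state_n + h·k1); state_{n+1} = state_n + (h/2)·(k1 + k2).
0.000000: (-1.900000, 1.230000)
  k1 = (3.494200, -2.899800)
  predictor → (-1.515638, 0.911022)
  k2 = (2.735424, -2.238819)
  → (-1.557371, 0.947376)
0.110000: (-1.557371, 0.947376)
  k1 = (2.819082, -2.312410)
  predictor → (-1.247272, 0.693011)
  k2 = (2.209117, -1.782300)
  → (-1.280820, 0.722167)
(x_1(0.22), x_2(0.22)) ≈ (-1.2808, 0.7222)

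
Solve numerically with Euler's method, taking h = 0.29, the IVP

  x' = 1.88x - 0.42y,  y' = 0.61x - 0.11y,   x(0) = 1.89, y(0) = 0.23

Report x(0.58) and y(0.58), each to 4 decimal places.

4.4015, 1.0509

Euler on (x,y): x_{n+1} = x_n + h·x', y_{n+1} = y_n + h·y'.
0.000000: (1.890000, 0.230000); f=(3.456600, 1.127600) → (2.892414, 0.557004)
0.290000: (2.892414, 0.557004); f=(5.203797, 1.703102) → (4.401515, 1.050904)
(x(0.58), y(0.58)) ≈ (4.4015, 1.0509)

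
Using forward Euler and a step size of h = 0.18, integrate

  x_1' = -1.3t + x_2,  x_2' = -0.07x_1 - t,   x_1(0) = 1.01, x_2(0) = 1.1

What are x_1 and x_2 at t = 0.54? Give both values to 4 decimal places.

Euler on (x_1,x_2): x_1_{n+1} = x_1_n + h·x_1', x_2_{n+1} = x_2_n + h·x_2'.
0.000000: (1.010000, 1.100000); f=(1.100000, -0.070700) → (1.208000, 1.087274)
0.180000: (1.208000, 1.087274); f=(0.853274, -0.264560) → (1.361589, 1.039653)
0.360000: (1.361589, 1.039653); f=(0.571653, -0.455311) → (1.464487, 0.957697)
(x_1(0.54), x_2(0.54)) ≈ (1.4645, 0.9577)

1.4645, 0.9577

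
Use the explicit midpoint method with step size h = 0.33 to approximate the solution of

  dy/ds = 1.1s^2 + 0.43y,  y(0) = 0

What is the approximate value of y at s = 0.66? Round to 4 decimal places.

0.1031

Midpoint: k1 = f(s_n, y_n); k2 = f(s_n + h/2, y_n + (h/2)·k1); y_{n+1} = y_n + h·k2.
s=0.000000, y=0.000000:
  k1 = f(0.000000, 0.000000) = 0.000000
  k2 = f(0.165000, 0.000000) = 0.029948
  y ← 0.000000 + 0.33·0.029948 = 0.009883
s=0.330000, y=0.009883:
  k1 = f(0.330000, 0.009883) = 0.124040
  k2 = f(0.495000, 0.030349) = 0.282578
  y ← 0.009883 + 0.33·0.282578 = 0.103133
y(0.66) ≈ 0.1031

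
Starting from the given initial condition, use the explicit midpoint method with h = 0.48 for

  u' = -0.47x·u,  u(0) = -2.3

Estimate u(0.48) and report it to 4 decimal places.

Midpoint: k1 = f(x_n, u_n); k2 = f(x_n + h/2, u_n + (h/2)·k1); u_{n+1} = u_n + h·k2.
x=0.000000, u=-2.300000:
  k1 = f(0.000000, -2.300000) = 0.000000
  k2 = f(0.240000, -2.300000) = 0.259440
  u ← -2.300000 + 0.48·0.259440 = -2.175469
u(0.48) ≈ -2.1755

-2.1755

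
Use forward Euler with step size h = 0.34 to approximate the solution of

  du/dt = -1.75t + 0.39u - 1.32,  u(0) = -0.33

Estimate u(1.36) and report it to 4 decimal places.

Euler: u_{n+1} = u_n + h·f(t_n, u_n).
t=0.000000, u=-0.330000: f=-1.448700 → u ← -0.330000 + 0.34·(-1.448700) = -0.822558
t=0.340000, u=-0.822558: f=-2.235798 → u ← -0.822558 + 0.34·(-2.235798) = -1.582729
t=0.680000, u=-1.582729: f=-3.127264 → u ← -1.582729 + 0.34·(-3.127264) = -2.645999
t=1.020000, u=-2.645999: f=-4.136940 → u ← -2.645999 + 0.34·(-4.136940) = -4.052559
u(1.36) ≈ -4.0526

-4.0526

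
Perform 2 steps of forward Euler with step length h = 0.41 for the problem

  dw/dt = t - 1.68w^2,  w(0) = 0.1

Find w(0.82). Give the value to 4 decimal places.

Euler: w_{n+1} = w_n + h·f(t_n, w_n).
t=0.000000, w=0.100000: f=-0.016800 → w ← 0.100000 + 0.41·(-0.016800) = 0.093112
t=0.410000, w=0.093112: f=0.395435 → w ← 0.093112 + 0.41·0.395435 = 0.255240
w(0.82) ≈ 0.2552

0.2552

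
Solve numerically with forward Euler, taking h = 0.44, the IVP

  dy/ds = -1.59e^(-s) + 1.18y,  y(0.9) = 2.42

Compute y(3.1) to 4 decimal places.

16.9894

Euler: y_{n+1} = y_n + h·f(s_n, y_n).
s=0.900000, y=2.420000: f=2.209154 → y ← 2.420000 + 0.44·2.209154 = 3.392028
s=1.340000, y=3.392028: f=3.586258 → y ← 3.392028 + 0.44·3.586258 = 4.969982
s=1.780000, y=4.969982: f=5.596444 → y ← 4.969982 + 0.44·5.596444 = 7.432417
s=2.220000, y=7.432417: f=8.597563 → y ← 7.432417 + 0.44·8.597563 = 11.215344
s=2.660000, y=11.215344: f=13.122889 → y ← 11.215344 + 0.44·13.122889 = 16.989416
y(3.1) ≈ 16.9894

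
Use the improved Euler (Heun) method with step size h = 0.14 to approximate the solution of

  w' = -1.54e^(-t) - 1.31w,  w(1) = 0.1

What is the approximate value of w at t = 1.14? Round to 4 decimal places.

0.0165

Heun: k1 = f(t_n, w_n); k2 = f(t_n + h, w_n + h·k1); w_{n+1} = w_n + (h/2)·(k1 + k2).
t=1.000000, w=0.100000:
  k1 = f(1.000000, 0.100000) = -0.697534
  k2 = f(1.140000, 0.002345) = -0.495593
  w ← 0.100000 + (0.14/2)·(-0.697534 + (-0.495593)) = 0.016481
w(1.14) ≈ 0.0165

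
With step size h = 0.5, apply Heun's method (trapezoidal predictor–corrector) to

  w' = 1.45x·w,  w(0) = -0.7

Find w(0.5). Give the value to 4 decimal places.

Heun: k1 = f(x_n, w_n); k2 = f(x_n + h, w_n + h·k1); w_{n+1} = w_n + (h/2)·(k1 + k2).
x=0.000000, w=-0.700000:
  k1 = f(0.000000, -0.700000) = 0.000000
  k2 = f(0.500000, -0.700000) = -0.507500
  w ← -0.700000 + (0.5/2)·(0.000000 + (-0.507500)) = -0.826875
w(0.5) ≈ -0.8269

-0.8269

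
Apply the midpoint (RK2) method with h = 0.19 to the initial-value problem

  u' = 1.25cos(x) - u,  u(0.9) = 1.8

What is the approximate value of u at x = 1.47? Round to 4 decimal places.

1.2061

Midpoint: k1 = f(x_n, u_n); k2 = f(x_n + h/2, u_n + (h/2)·k1); u_{n+1} = u_n + h·k2.
x=0.900000, u=1.800000:
  k1 = f(0.900000, 1.800000) = -1.022988
  k2 = f(0.995000, 1.702816) = -1.022188
  u ← 1.800000 + 0.19·(-1.022188) = 1.605784
x=1.090000, u=1.605784:
  k1 = f(1.090000, 1.605784) = -1.027678
  k2 = f(1.185000, 1.508155) = -1.037784
  u ← 1.605784 + 0.19·(-1.037784) = 1.408605
x=1.280000, u=1.408605:
  k1 = f(1.280000, 1.408605) = -1.050211
  k2 = f(1.375000, 1.308835) = -1.065651
  u ← 1.408605 + 0.19·(-1.065651) = 1.206132
u(1.47) ≈ 1.2061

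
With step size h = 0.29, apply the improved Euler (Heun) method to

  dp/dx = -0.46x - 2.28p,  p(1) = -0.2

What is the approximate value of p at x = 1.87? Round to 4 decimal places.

-0.3038

Heun: k1 = f(x_n, p_n); k2 = f(x_n + h, p_n + h·k1); p_{n+1} = p_n + (h/2)·(k1 + k2).
x=1.000000, p=-0.200000:
  k1 = f(1.000000, -0.200000) = -0.004000
  k2 = f(1.290000, -0.201160) = -0.134755
  p ← -0.200000 + (0.29/2)·(-0.004000 + (-0.134755)) = -0.220120
x=1.290000, p=-0.220120:
  k1 = f(1.290000, -0.220120) = -0.091528
  k2 = f(1.580000, -0.246662) = -0.164410
  p ← -0.220120 + (0.29/2)·(-0.091528 + (-0.164410)) = -0.257230
x=1.580000, p=-0.257230:
  k1 = f(1.580000, -0.257230) = -0.140315
  k2 = f(1.870000, -0.297922) = -0.180939
  p ← -0.257230 + (0.29/2)·(-0.140315 + (-0.180939)) = -0.303812
p(1.87) ≈ -0.3038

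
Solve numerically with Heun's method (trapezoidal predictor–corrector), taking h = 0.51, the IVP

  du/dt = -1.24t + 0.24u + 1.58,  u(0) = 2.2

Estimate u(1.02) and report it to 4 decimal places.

3.9442

Heun: k1 = f(t_n, u_n); k2 = f(t_n + h, u_n + h·k1); u_{n+1} = u_n + (h/2)·(k1 + k2).
t=0.000000, u=2.200000:
  k1 = f(0.000000, 2.200000) = 2.108000
  k2 = f(0.510000, 3.275080) = 1.733619
  u ← 2.200000 + (0.51/2)·(2.108000 + 1.733619) = 3.179613
t=0.510000, u=3.179613:
  k1 = f(0.510000, 3.179613) = 1.710707
  k2 = f(1.020000, 4.052074) = 1.287698
  u ← 3.179613 + (0.51/2)·(1.710707 + 1.287698) = 3.944206
u(1.02) ≈ 3.9442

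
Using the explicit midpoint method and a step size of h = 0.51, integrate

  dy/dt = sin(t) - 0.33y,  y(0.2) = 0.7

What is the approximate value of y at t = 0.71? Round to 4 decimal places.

0.8077

Midpoint: k1 = f(t_n, y_n); k2 = f(t_n + h/2, y_n + (h/2)·k1); y_{n+1} = y_n + h·k2.
t=0.200000, y=0.700000:
  k1 = f(0.200000, 0.700000) = -0.032331
  k2 = f(0.455000, 0.691756) = 0.211183
  y ← 0.700000 + 0.51·0.211183 = 0.807703
y(0.71) ≈ 0.8077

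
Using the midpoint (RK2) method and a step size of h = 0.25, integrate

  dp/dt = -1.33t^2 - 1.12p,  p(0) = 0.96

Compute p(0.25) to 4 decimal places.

Midpoint: k1 = f(t_n, p_n); k2 = f(t_n + h/2, p_n + (h/2)·k1); p_{n+1} = p_n + h·k2.
t=0.000000, p=0.960000:
  k1 = f(0.000000, 0.960000) = -1.075200
  k2 = f(0.125000, 0.825600) = -0.945453
  p ← 0.960000 + 0.25·(-0.945453) = 0.723637
p(0.25) ≈ 0.7236

0.7236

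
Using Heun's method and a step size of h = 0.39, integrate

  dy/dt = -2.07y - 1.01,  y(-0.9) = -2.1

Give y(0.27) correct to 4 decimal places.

Heun: k1 = f(t_n, y_n); k2 = f(t_n + h, y_n + h·k1); y_{n+1} = y_n + (h/2)·(k1 + k2).
t=-0.900000, y=-2.100000:
  k1 = f(-0.900000, -2.100000) = 3.337000
  k2 = f(-0.510000, -0.798570) = 0.643040
  y ← -2.100000 + (0.39/2)·(3.337000 + 0.643040) = -1.323892
t=-0.510000, y=-1.323892:
  k1 = f(-0.510000, -1.323892) = 1.730457
  k2 = f(-0.120000, -0.649014) = 0.333459
  y ← -1.323892 + (0.39/2)·(1.730457 + 0.333459) = -0.921429
t=-0.120000, y=-0.921429:
  k1 = f(-0.120000, -0.921429) = 0.897357
  k2 = f(0.270000, -0.571459) = 0.172921
  y ← -0.921429 + (0.39/2)·(0.897357 + 0.172921) = -0.712724
y(0.27) ≈ -0.7127

-0.7127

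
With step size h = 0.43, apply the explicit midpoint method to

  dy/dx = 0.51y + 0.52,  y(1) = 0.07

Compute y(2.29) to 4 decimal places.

Midpoint: k1 = f(x_n, y_n); k2 = f(x_n + h/2, y_n + (h/2)·k1); y_{n+1} = y_n + h·k2.
x=1.000000, y=0.070000:
  k1 = f(1.000000, 0.070000) = 0.555700
  k2 = f(1.215000, 0.189476) = 0.616633
  y ← 0.070000 + 0.43·0.616633 = 0.335152
x=1.430000, y=0.335152:
  k1 = f(1.430000, 0.335152) = 0.690928
  k2 = f(1.645000, 0.483701) = 0.766688
  y ← 0.335152 + 0.43·0.766688 = 0.664828
x=1.860000, y=0.664828:
  k1 = f(1.860000, 0.664828) = 0.859062
  k2 = f(2.075000, 0.849526) = 0.953258
  y ← 0.664828 + 0.43·0.953258 = 1.074729
y(2.29) ≈ 1.0747

1.0747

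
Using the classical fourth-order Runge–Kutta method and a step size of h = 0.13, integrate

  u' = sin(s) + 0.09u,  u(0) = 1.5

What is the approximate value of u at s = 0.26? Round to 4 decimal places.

1.5694

RK4: k1 = f(s_n, u_n); k2 = f(s_n + h/2, u_n + (h/2)·k1); k3 = f(s_n + h/2, u_n + (h/2)·k2); k4 = f(s_n + h, u_n + h·k3); u_{n+1} = u_n + (h/6)·(k1 + 2k2 + 2k3 + k4).
s=0.000000, u=1.500000:
  k1 = f(0.000000, 1.500000) = 0.135000
  k2 = f(0.065000, 1.508775) = 0.200744
  k3 = f(0.065000, 1.513048) = 0.201129
  k4 = f(0.130000, 1.526147) = 0.266987
  u ← 1.500000 + (0.13/6)·(k1 + 2k2 + 2k3 + k4) = 1.526124
s=0.130000, u=1.526124:
  k1 = f(0.130000, 1.526124) = 0.266985
  k2 = f(0.195000, 1.543478) = 0.332680
  k3 = f(0.195000, 1.547748) = 0.333064
  k4 = f(0.260000, 1.569423) = 0.398329
  u ← 1.526124 + (0.13/6)·(k1 + 2k2 + 2k3 + k4) = 1.569388
u(0.26) ≈ 1.5694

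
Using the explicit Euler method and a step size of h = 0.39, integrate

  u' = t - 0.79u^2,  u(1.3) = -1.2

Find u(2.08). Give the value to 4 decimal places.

-0.8756

Euler: u_{n+1} = u_n + h·f(t_n, u_n).
t=1.300000, u=-1.200000: f=0.162400 → u ← -1.200000 + 0.39·0.162400 = -1.136664
t=1.690000, u=-1.136664: f=0.669316 → u ← -1.136664 + 0.39·0.669316 = -0.875631
u(2.08) ≈ -0.8756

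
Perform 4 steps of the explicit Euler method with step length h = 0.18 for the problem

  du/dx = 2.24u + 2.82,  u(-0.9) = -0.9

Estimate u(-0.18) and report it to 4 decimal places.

Euler: u_{n+1} = u_n + h·f(x_n, u_n).
x=-0.900000, u=-0.900000: f=0.804000 → u ← -0.900000 + 0.18·0.804000 = -0.755280
x=-0.720000, u=-0.755280: f=1.128173 → u ← -0.755280 + 0.18·1.128173 = -0.552209
x=-0.540000, u=-0.552209: f=1.583052 → u ← -0.552209 + 0.18·1.583052 = -0.267260
x=-0.360000, u=-0.267260: f=2.221339 → u ← -0.267260 + 0.18·2.221339 = 0.132581
u(-0.18) ≈ 0.1326

0.1326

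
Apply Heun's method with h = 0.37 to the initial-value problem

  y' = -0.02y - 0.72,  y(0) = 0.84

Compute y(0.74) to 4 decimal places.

Heun: k1 = f(s_n, y_n); k2 = f(s_n + h, y_n + h·k1); y_{n+1} = y_n + (h/2)·(k1 + k2).
s=0.000000, y=0.840000:
  k1 = f(0.000000, 0.840000) = -0.736800
  k2 = f(0.370000, 0.567384) = -0.731348
  y ← 0.840000 + (0.37/2)·(-0.736800 + (-0.731348)) = 0.568393
s=0.370000, y=0.568393:
  k1 = f(0.370000, 0.568393) = -0.731368
  k2 = f(0.740000, 0.297787) = -0.725956
  y ← 0.568393 + (0.37/2)·(-0.731368 + (-0.725956)) = 0.298788
y(0.74) ≈ 0.2988

0.2988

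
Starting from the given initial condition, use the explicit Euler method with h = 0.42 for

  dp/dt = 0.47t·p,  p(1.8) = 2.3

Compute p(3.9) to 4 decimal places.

Euler: p_{n+1} = p_n + h·f(t_n, p_n).
t=1.800000, p=2.300000: f=1.945800 → p ← 2.300000 + 0.42·1.945800 = 3.117236
t=2.220000, p=3.117236: f=3.252524 → p ← 3.117236 + 0.42·3.252524 = 4.483296
t=2.640000, p=4.483296: f=5.562874 → p ← 4.483296 + 0.42·5.562874 = 6.819703
t=3.060000, p=6.819703: f=9.808097 → p ← 6.819703 + 0.42·9.808097 = 10.939104
t=3.480000, p=10.939104: f=17.891998 → p ← 10.939104 + 0.42·17.891998 = 18.453743
p(3.9) ≈ 18.4537

18.4537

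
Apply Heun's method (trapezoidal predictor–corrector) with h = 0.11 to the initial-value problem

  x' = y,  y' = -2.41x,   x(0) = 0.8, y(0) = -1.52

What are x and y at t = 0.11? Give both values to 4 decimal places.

Heun on (x,y): k1 = f(t_n, state_n); k2 = f(t_n + h, state_n + h·k1); state_{n+1} = state_n + (h/2)·(k1 + k2).
0.000000: (0.800000, -1.520000)
  k1 = (-1.520000, -1.928000)
  predictor → (0.632800, -1.732080)
  k2 = (-1.732080, -1.525048)
  → (0.621136, -1.709918)
(x(0.11), y(0.11)) ≈ (0.6211, -1.7099)

0.6211, -1.7099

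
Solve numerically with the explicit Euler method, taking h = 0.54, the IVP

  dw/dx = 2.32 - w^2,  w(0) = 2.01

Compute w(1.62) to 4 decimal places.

Euler: w_{n+1} = w_n + h·f(x_n, w_n).
x=0.000000, w=2.010000: f=-1.720100 → w ← 2.010000 + 0.54·(-1.720100) = 1.081146
x=0.540000, w=1.081146: f=1.151123 → w ← 1.081146 + 0.54·1.151123 = 1.702753
x=1.080000, w=1.702753: f=-0.579366 → w ← 1.702753 + 0.54·(-0.579366) = 1.389895
w(1.62) ≈ 1.3899

1.3899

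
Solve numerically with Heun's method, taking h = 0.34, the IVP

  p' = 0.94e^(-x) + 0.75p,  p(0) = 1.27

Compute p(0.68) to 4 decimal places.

Heun: k1 = f(x_n, p_n); k2 = f(x_n + h, p_n + h·k1); p_{n+1} = p_n + (h/2)·(k1 + k2).
x=0.000000, p=1.270000:
  k1 = f(0.000000, 1.270000) = 1.892500
  k2 = f(0.340000, 1.913450) = 2.104152
  p ← 1.270000 + (0.34/2)·(1.892500 + 2.104152) = 1.949431
x=0.340000, p=1.949431:
  k1 = f(0.340000, 1.949431) = 2.131137
  k2 = f(0.680000, 2.674017) = 2.481733
  p ← 1.949431 + (0.34/2)·(2.131137 + 2.481733) = 2.733619
p(0.68) ≈ 2.7336

2.7336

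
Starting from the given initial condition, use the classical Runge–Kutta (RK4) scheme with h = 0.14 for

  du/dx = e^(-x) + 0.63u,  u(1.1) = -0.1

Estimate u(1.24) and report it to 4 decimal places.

RK4: k1 = f(x_n, u_n); k2 = f(x_n + h/2, u_n + (h/2)·k1); k3 = f(x_n + h/2, u_n + (h/2)·k2); k4 = f(x_n + h, u_n + h·k3); u_{n+1} = u_n + (h/6)·(k1 + 2k2 + 2k3 + k4).
x=1.100000, u=-0.100000:
  k1 = f(1.100000, -0.100000) = 0.269871
  k2 = f(1.170000, -0.081109) = 0.259268
  k3 = f(1.170000, -0.081851) = 0.258801
  k4 = f(1.240000, -0.063768) = 0.249210
  u ← -0.100000 + (0.14/6)·(k1 + 2k2 + 2k3 + k4) = -0.063712
u(1.24) ≈ -0.0637

-0.0637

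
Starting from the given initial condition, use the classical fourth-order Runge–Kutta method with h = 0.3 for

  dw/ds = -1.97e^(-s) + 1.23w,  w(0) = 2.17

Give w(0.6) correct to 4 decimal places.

3.1757

RK4: k1 = f(s_n, w_n); k2 = f(s_n + h/2, w_n + (h/2)·k1); k3 = f(s_n + h/2, w_n + (h/2)·k2); k4 = f(s_n + h, w_n + h·k3); w_{n+1} = w_n + (h/6)·(k1 + 2k2 + 2k3 + k4).
s=0.000000, w=2.170000:
  k1 = f(0.000000, 2.170000) = 0.699100
  k2 = f(0.150000, 2.274865) = 1.102489
  k3 = f(0.150000, 2.335373) = 1.176915
  k4 = f(0.300000, 2.523074) = 1.643970
  w ← 2.170000 + (0.3/6)·(k1 + 2k2 + 2k3 + k4) = 2.515094
s=0.300000, w=2.515094:
  k1 = f(0.300000, 2.515094) = 1.634154
  k2 = f(0.450000, 2.760217) = 2.138939
  k3 = f(0.450000, 2.835935) = 2.232072
  k4 = f(0.600000, 3.184716) = 2.836041
  w ← 2.515094 + (0.3/6)·(k1 + 2k2 + 2k3 + k4) = 3.175705
w(0.6) ≈ 3.1757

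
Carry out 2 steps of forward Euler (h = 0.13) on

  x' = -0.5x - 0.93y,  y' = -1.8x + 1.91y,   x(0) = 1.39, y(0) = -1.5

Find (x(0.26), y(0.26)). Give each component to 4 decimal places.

1.6504, -3.0900

Euler on (x,y): x_{n+1} = x_n + h·x', y_{n+1} = y_n + h·y'.
0.000000: (1.390000, -1.500000); f=(0.700000, -5.367000) → (1.481000, -2.197710)
0.130000: (1.481000, -2.197710); f=(1.303370, -6.863426) → (1.650438, -3.089955)
(x(0.26), y(0.26)) ≈ (1.6504, -3.0900)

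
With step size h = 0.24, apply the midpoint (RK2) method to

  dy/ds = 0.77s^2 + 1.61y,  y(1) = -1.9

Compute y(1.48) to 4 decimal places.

-3.2683

Midpoint: k1 = f(s_n, y_n); k2 = f(s_n + h/2, y_n + (h/2)·k1); y_{n+1} = y_n + h·k2.
s=1.000000, y=-1.900000:
  k1 = f(1.000000, -1.900000) = -2.289000
  k2 = f(1.120000, -2.174680) = -2.535347
  y ← -1.900000 + 0.24·(-2.535347) = -2.508483
s=1.240000, y=-2.508483:
  k1 = f(1.240000, -2.508483) = -2.854706
  k2 = f(1.360000, -2.851048) = -3.165995
  y ← -2.508483 + 0.24·(-3.165995) = -3.268322
y(1.48) ≈ -3.2683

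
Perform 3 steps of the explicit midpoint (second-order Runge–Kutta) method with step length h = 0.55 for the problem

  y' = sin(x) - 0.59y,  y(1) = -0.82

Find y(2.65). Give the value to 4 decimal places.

Midpoint: k1 = f(x_n, y_n); k2 = f(x_n + h/2, y_n + (h/2)·k1); y_{n+1} = y_n + h·k2.
x=1.000000, y=-0.820000:
  k1 = f(1.000000, -0.820000) = 1.325271
  k2 = f(1.275000, -0.455550) = 1.225345
  y ← -0.820000 + 0.55·1.225345 = -0.146060
x=1.550000, y=-0.146060:
  k1 = f(1.550000, -0.146060) = 1.085959
  k2 = f(1.825000, 0.152579) = 0.877842
  y ← -0.146060 + 0.55·0.877842 = 0.336753
x=2.100000, y=0.336753:
  k1 = f(2.100000, 0.336753) = 0.664525
  k2 = f(2.375000, 0.519498) = 0.387181
  y ← 0.336753 + 0.55·0.387181 = 0.549703
y(2.65) ≈ 0.5497

0.5497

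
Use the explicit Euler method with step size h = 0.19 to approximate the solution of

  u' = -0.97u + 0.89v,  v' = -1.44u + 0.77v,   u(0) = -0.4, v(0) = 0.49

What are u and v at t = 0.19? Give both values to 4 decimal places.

Euler on (u,v): u_{n+1} = u_n + h·u', v_{n+1} = v_n + h·v'.
0.000000: (-0.400000, 0.490000); f=(0.824100, 0.953300) → (-0.243421, 0.671127)
(u(0.19), v(0.19)) ≈ (-0.2434, 0.6711)

-0.2434, 0.6711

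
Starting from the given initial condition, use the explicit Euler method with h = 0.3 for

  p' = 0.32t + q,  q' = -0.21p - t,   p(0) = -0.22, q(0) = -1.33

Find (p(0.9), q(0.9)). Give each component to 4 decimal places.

-1.3376, -1.4851

Euler on (p,q): p_{n+1} = p_n + h·p', q_{n+1} = q_n + h·q'.
0.000000: (-0.220000, -1.330000); f=(-1.330000, 0.046200) → (-0.619000, -1.316140)
0.300000: (-0.619000, -1.316140); f=(-1.220140, -0.170010) → (-0.985042, -1.367143)
0.600000: (-0.985042, -1.367143); f=(-1.175143, -0.393141) → (-1.337585, -1.485085)
(p(0.9), q(0.9)) ≈ (-1.3376, -1.4851)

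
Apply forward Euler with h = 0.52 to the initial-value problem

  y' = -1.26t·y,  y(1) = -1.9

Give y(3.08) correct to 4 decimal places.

Euler: y_{n+1} = y_n + h·f(t_n, y_n).
t=1.000000, y=-1.900000: f=2.394000 → y ← -1.900000 + 0.52·2.394000 = -0.655120
t=1.520000, y=-0.655120: f=1.254686 → y ← -0.655120 + 0.52·1.254686 = -0.002683
t=2.040000, y=-0.002683: f=0.006897 → y ← -0.002683 + 0.52·0.006897 = 0.000903
t=2.560000, y=0.000903: f=-0.002914 → y ← 0.000903 + 0.52·(-0.002914) = -0.000612
y(3.08) ≈ -0.0006

-0.0006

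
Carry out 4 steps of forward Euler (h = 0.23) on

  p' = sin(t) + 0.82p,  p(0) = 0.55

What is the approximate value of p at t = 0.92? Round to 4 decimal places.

1.4396

Euler: p_{n+1} = p_n + h·f(t_n, p_n).
t=0.000000, p=0.550000: f=0.451000 → p ← 0.550000 + 0.23·0.451000 = 0.653730
t=0.230000, p=0.653730: f=0.764036 → p ← 0.653730 + 0.23·0.764036 = 0.829458
t=0.460000, p=0.829458: f=1.124104 → p ← 0.829458 + 0.23·1.124104 = 1.088002
t=0.690000, p=1.088002: f=1.528699 → p ← 1.088002 + 0.23·1.528699 = 1.439603
p(0.92) ≈ 1.4396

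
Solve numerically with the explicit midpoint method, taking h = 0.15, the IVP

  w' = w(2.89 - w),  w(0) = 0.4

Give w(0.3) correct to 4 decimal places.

Midpoint: k1 = f(x_n, w_n); k2 = f(x_n + h/2, w_n + (h/2)·k1); w_{n+1} = w_n + h·k2.
x=0.000000, w=0.400000:
  k1 = f(0.000000, 0.400000) = 0.996000
  k2 = f(0.075000, 0.474700) = 1.146543
  w ← 0.400000 + 0.15·1.146543 = 0.571981
x=0.150000, w=0.571981:
  k1 = f(0.150000, 0.571981) = 1.325864
  k2 = f(0.225000, 0.671421) = 1.489601
  w ← 0.571981 + 0.15·1.489601 = 0.795422
w(0.3) ≈ 0.7954

0.7954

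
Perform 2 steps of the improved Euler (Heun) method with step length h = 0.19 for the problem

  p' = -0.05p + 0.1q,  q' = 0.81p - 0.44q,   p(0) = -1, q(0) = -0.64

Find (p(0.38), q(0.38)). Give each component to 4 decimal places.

Heun on (p,q): k1 = f(s_n, state_n); k2 = f(s_n + h, state_n + h·k1); state_{n+1} = state_n + (h/2)·(k1 + k2).
0.000000: (-1.000000, -0.640000)
  k1 = (-0.014000, -0.528400)
  predictor → (-1.002660, -0.740396)
  k2 = (-0.023907, -0.486380)
  → (-1.003601, -0.736404)
0.190000: (-1.003601, -0.736404)
  k1 = (-0.023460, -0.488899)
  predictor → (-1.008059, -0.829295)
  k2 = (-0.032527, -0.451638)
  → (-1.008920, -0.825755)
(p(0.38), q(0.38)) ≈ (-1.0089, -0.8258)

-1.0089, -0.8258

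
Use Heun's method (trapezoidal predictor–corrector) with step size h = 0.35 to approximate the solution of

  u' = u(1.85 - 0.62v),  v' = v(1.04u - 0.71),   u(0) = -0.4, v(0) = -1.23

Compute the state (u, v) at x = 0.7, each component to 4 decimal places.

Heun on (u,v): k1 = f(x_n, state_n); k2 = f(x_n + h, state_n + h·k1); state_{n+1} = state_n + (h/2)·(k1 + k2).
0.000000: (-0.400000, -1.230000)
  k1 = (-1.045040, 1.384980)
  predictor → (-0.765764, -0.745257)
  k2 = (-1.770492, 1.122651)
  → (-0.892718, -0.791165)
0.350000: (-0.892718, -0.791165)
  k1 = (-2.089426, 1.296265)
  predictor → (-1.624017, -0.337472)
  k2 = (-3.344229, 0.809587)
  → (-1.843608, -0.422640)
(u(0.7), v(0.7)) ≈ (-1.8436, -0.4226)

-1.8436, -0.4226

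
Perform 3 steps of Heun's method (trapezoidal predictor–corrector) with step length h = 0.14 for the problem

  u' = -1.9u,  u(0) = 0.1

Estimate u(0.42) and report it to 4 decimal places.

0.0455

Heun: k1 = f(t_n, u_n); k2 = f(t_n + h, u_n + h·k1); u_{n+1} = u_n + (h/2)·(k1 + k2).
t=0.000000, u=0.100000:
  k1 = f(0.000000, 0.100000) = -0.190000
  k2 = f(0.140000, 0.073400) = -0.139460
  u ← 0.100000 + (0.14/2)·(-0.190000 + (-0.139460)) = 0.076938
t=0.140000, u=0.076938:
  k1 = f(0.140000, 0.076938) = -0.146182
  k2 = f(0.280000, 0.056472) = -0.107297
  u ← 0.076938 + (0.14/2)·(-0.146182 + (-0.107297)) = 0.059194
t=0.280000, u=0.059194:
  k1 = f(0.280000, 0.059194) = -0.112469
  k2 = f(0.420000, 0.043449) = -0.082552
  u ← 0.059194 + (0.14/2)·(-0.112469 + (-0.082552)) = 0.045543
u(0.42) ≈ 0.0455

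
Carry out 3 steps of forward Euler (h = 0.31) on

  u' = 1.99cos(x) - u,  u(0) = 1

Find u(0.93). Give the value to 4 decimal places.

Euler: u_{n+1} = u_n + h·f(x_n, u_n).
x=0.000000, u=1.000000: f=0.990000 → u ← 1.000000 + 0.31·0.990000 = 1.306900
x=0.310000, u=1.306900: f=0.588244 → u ← 1.306900 + 0.31·0.588244 = 1.489256
x=0.620000, u=1.489256: f=0.130363 → u ← 1.489256 + 0.31·0.130363 = 1.529668
u(0.93) ≈ 1.5297

1.5297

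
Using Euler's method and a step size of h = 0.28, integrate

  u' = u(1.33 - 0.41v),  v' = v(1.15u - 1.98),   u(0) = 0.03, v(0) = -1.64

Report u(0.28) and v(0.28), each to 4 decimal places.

Euler on (u,v): u_{n+1} = u_n + h·u', v_{n+1} = v_n + h·v'.
0.000000: (0.030000, -1.640000); f=(0.060072, 3.190620) → (0.046820, -0.746626)
(u(0.28), v(0.28)) ≈ (0.0468, -0.7466)

0.0468, -0.7466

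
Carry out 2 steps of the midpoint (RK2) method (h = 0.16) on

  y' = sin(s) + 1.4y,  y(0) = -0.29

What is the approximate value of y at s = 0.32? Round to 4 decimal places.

-0.3956

Midpoint: k1 = f(s_n, y_n); k2 = f(s_n + h/2, y_n + (h/2)·k1); y_{n+1} = y_n + h·k2.
s=0.000000, y=-0.290000:
  k1 = f(0.000000, -0.290000) = -0.406000
  k2 = f(0.080000, -0.322480) = -0.371557
  y ← -0.290000 + 0.16·(-0.371557) = -0.349449
s=0.160000, y=-0.349449:
  k1 = f(0.160000, -0.349449) = -0.329911
  k2 = f(0.240000, -0.375842) = -0.288476
  y ← -0.349449 + 0.16·(-0.288476) = -0.395605
y(0.32) ≈ -0.3956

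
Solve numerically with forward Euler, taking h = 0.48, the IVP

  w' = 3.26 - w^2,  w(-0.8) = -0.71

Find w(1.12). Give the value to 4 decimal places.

Euler: w_{n+1} = w_n + h·f(x_n, w_n).
x=-0.800000, w=-0.710000: f=2.755900 → w ← -0.710000 + 0.48·2.755900 = 0.612832
x=-0.320000, w=0.612832: f=2.884437 → w ← 0.612832 + 0.48·2.884437 = 1.997362
x=0.160000, w=1.997362: f=-0.729454 → w ← 1.997362 + 0.48·(-0.729454) = 1.647224
x=0.640000, w=1.647224: f=0.546654 → w ← 1.647224 + 0.48·0.546654 = 1.909618
w(1.12) ≈ 1.9096

1.9096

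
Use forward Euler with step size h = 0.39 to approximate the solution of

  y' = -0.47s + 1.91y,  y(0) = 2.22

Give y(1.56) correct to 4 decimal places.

Euler: y_{n+1} = y_n + h·f(s_n, y_n).
s=0.000000, y=2.220000: f=4.240200 → y ← 2.220000 + 0.39·4.240200 = 3.873678
s=0.390000, y=3.873678: f=7.215425 → y ← 3.873678 + 0.39·7.215425 = 6.687694
s=0.780000, y=6.687694: f=12.406895 → y ← 6.687694 + 0.39·12.406895 = 11.526383
s=1.170000, y=11.526383: f=21.465491 → y ← 11.526383 + 0.39·21.465491 = 19.897924
y(1.56) ≈ 19.8979

19.8979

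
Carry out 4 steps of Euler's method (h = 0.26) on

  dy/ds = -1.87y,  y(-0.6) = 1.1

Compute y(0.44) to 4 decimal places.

0.0767

Euler: y_{n+1} = y_n + h·f(s_n, y_n).
s=-0.600000, y=1.100000: f=-2.057000 → y ← 1.100000 + 0.26·(-2.057000) = 0.565180
s=-0.340000, y=0.565180: f=-1.056887 → y ← 0.565180 + 0.26·(-1.056887) = 0.290389
s=-0.080000, y=0.290389: f=-0.543028 → y ← 0.290389 + 0.26·(-0.543028) = 0.149202
s=0.180000, y=0.149202: f=-0.279008 → y ← 0.149202 + 0.26·(-0.279008) = 0.076660
y(0.44) ≈ 0.0767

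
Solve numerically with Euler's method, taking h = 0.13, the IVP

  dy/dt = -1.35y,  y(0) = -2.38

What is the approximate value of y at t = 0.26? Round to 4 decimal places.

Euler: y_{n+1} = y_n + h·f(t_n, y_n).
t=0.000000, y=-2.380000: f=3.213000 → y ← -2.380000 + 0.13·3.213000 = -1.962310
t=0.130000, y=-1.962310: f=2.649119 → y ← -1.962310 + 0.13·2.649119 = -1.617925
y(0.26) ≈ -1.6179

-1.6179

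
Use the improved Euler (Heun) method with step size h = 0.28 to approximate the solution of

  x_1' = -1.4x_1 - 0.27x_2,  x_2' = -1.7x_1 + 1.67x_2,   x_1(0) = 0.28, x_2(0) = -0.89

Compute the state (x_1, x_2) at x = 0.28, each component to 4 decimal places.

0.2666, -1.5578

Heun on (x_1,x_2): k1 = f(x_n, state_n); k2 = f(x_n + h, state_n + h·k1); state_{n+1} = state_n + (h/2)·(k1 + k2).
0.000000: (0.280000, -0.890000)
  k1 = (-0.151700, -1.962300)
  predictor → (0.237524, -1.439444)
  k2 = (0.056116, -2.807662)
  → (0.266618, -1.557795)
(x_1(0.28), x_2(0.28)) ≈ (0.2666, -1.5578)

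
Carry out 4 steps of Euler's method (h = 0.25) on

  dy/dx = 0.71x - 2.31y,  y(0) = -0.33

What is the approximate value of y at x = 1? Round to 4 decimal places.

Euler: y_{n+1} = y_n + h·f(x_n, y_n).
x=0.000000, y=-0.330000: f=0.762300 → y ← -0.330000 + 0.25·0.762300 = -0.139425
x=0.250000, y=-0.139425: f=0.499572 → y ← -0.139425 + 0.25·0.499572 = -0.014532
x=0.500000, y=-0.014532: f=0.388569 → y ← -0.014532 + 0.25·0.388569 = 0.082610
x=0.750000, y=0.082610: f=0.341670 → y ← 0.082610 + 0.25·0.341670 = 0.168028
y(1) ≈ 0.1680

0.1680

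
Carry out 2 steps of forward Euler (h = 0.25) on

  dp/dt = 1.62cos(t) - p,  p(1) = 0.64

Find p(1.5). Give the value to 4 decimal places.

0.6518

Euler: p_{n+1} = p_n + h·f(t_n, p_n).
t=1.000000, p=0.640000: f=0.235290 → p ← 0.640000 + 0.25·0.235290 = 0.698822
t=1.250000, p=0.698822: f=-0.188000 → p ← 0.698822 + 0.25·(-0.188000) = 0.651822
p(1.5) ≈ 0.6518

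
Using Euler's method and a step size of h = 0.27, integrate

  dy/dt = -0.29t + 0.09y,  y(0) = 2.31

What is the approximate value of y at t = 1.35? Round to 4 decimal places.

2.3880

Euler: y_{n+1} = y_n + h·f(t_n, y_n).
t=0.000000, y=2.310000: f=0.207900 → y ← 2.310000 + 0.27·0.207900 = 2.366133
t=0.270000, y=2.366133: f=0.134652 → y ← 2.366133 + 0.27·0.134652 = 2.402489
t=0.540000, y=2.402489: f=0.059624 → y ← 2.402489 + 0.27·0.059624 = 2.418588
t=0.810000, y=2.418588: f=-0.017227 → y ← 2.418588 + 0.27·(-0.017227) = 2.413936
t=1.080000, y=2.413936: f=-0.095946 → y ← 2.413936 + 0.27·(-0.095946) = 2.388031
y(1.35) ≈ 2.3880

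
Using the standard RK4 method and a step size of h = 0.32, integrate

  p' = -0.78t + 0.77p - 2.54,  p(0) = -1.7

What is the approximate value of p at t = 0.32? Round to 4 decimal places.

-3.1401

RK4: k1 = f(t_n, p_n); k2 = f(t_n + h/2, p_n + (h/2)·k1); k3 = f(t_n + h/2, p_n + (h/2)·k2); k4 = f(t_n + h, p_n + h·k3); p_{n+1} = p_n + (h/6)·(k1 + 2k2 + 2k3 + k4).
t=0.000000, p=-1.700000:
  k1 = f(0.000000, -1.700000) = -3.849000
  k2 = f(0.160000, -2.315840) = -4.447997
  k3 = f(0.160000, -2.411679) = -4.521793
  k4 = f(0.320000, -3.146974) = -5.212770
  p ← -1.700000 + (0.32/6)·(k1 + 2k2 + 2k3 + k4) = -3.140072
p(0.32) ≈ -3.1401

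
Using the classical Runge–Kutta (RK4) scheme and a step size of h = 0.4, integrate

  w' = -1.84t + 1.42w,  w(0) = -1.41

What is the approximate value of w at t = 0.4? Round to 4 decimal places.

RK4: k1 = f(t_n, w_n); k2 = f(t_n + h/2, w_n + (h/2)·k1); k3 = f(t_n + h/2, w_n + (h/2)·k2); k4 = f(t_n + h, w_n + h·k3); w_{n+1} = w_n + (h/6)·(k1 + 2k2 + 2k3 + k4).
t=0.000000, w=-1.410000:
  k1 = f(0.000000, -1.410000) = -2.002200
  k2 = f(0.200000, -1.810440) = -2.938825
  k3 = f(0.200000, -1.997765) = -3.204826
  k4 = f(0.400000, -2.691930) = -4.558541
  w ← -1.410000 + (0.4/6)·(k1 + 2k2 + 2k3 + k4) = -2.666536
w(0.4) ≈ -2.6665

-2.6665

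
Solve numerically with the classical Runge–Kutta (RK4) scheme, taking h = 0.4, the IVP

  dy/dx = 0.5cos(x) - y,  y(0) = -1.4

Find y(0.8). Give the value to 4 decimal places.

-0.3881

RK4: k1 = f(x_n, y_n); k2 = f(x_n + h/2, y_n + (h/2)·k1); k3 = f(x_n + h/2, y_n + (h/2)·k2); k4 = f(x_n + h, y_n + h·k3); y_{n+1} = y_n + (h/6)·(k1 + 2k2 + 2k3 + k4).
x=0.000000, y=-1.400000:
  k1 = f(0.000000, -1.400000) = 1.900000
  k2 = f(0.200000, -1.020000) = 1.510033
  k3 = f(0.200000, -1.097993) = 1.588027
  k4 = f(0.400000, -0.764789) = 1.225320
  y ← -1.400000 + (0.4/6)·(k1 + 2k2 + 2k3 + k4) = -0.778571
x=0.400000, y=-0.778571:
  k1 = f(0.400000, -0.778571) = 1.239101
  k2 = f(0.600000, -0.530750) = 0.943418
  k3 = f(0.600000, -0.589887) = 1.002555
  k4 = f(0.800000, -0.377549) = 0.725902
  y ← -0.778571 + (0.4/6)·(k1 + 2k2 + 2k3 + k4) = -0.388107
y(0.8) ≈ -0.3881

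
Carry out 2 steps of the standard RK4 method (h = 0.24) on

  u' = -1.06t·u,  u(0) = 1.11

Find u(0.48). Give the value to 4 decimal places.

RK4: k1 = f(t_n, u_n); k2 = f(t_n + h/2, u_n + (h/2)·k1); k3 = f(t_n + h/2, u_n + (h/2)·k2); k4 = f(t_n + h, u_n + h·k3); u_{n+1} = u_n + (h/6)·(k1 + 2k2 + 2k3 + k4).
t=0.000000, u=1.110000:
  k1 = f(0.000000, 1.110000) = 0.000000
  k2 = f(0.120000, 1.110000) = -0.141192
  k3 = f(0.120000, 1.093057) = -0.139037
  k4 = f(0.240000, 1.076631) = -0.273895
  u ← 1.110000 + (0.24/6)·(k1 + 2k2 + 2k3 + k4) = 1.076626
t=0.240000, u=1.076626:
  k1 = f(0.240000, 1.076626) = -0.273894
  k2 = f(0.360000, 1.043759) = -0.398298
  k3 = f(0.360000, 1.028830) = -0.392602
  k4 = f(0.480000, 0.982402) = -0.499846
  u ← 1.076626 + (0.24/6)·(k1 + 2k2 + 2k3 + k4) = 0.982404
u(0.48) ≈ 0.9824

0.9824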